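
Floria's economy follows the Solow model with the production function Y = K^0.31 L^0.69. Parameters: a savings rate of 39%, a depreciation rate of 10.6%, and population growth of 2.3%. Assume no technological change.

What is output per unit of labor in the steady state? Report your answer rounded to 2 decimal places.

y* = 1.64

Steady state requires s·f(k) = (n + δ)·k, i.e. s·k^α = (n + δ)·k.
Dividing both sides by k: k^(1−α) = s / (n + δ).
k^0.69 = 0.39 / (0.023 + 0.106) = 0.39 / 0.129 = 3.0233
k* = 3.0233^(1/0.69) ≈ 4.9699
y* = (k*)^α = 4.9699^0.31 ≈ 1.6439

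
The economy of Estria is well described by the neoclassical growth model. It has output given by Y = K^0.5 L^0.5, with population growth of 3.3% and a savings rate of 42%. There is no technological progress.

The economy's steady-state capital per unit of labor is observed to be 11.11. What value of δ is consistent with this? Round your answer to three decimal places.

In steady state, investment equals break-even investment: s·k^α = (n + δ)·k.
So s / (n + δ) = (k*)^(1−α) = 11.11^0.5 = 3.3332.
Therefore n + δ = s / 3.3332 = 0.42 / 3.3332 = 0.1260, so δ = 0.1260 − 0.033 = 0.0930.

δ ≈ 0.093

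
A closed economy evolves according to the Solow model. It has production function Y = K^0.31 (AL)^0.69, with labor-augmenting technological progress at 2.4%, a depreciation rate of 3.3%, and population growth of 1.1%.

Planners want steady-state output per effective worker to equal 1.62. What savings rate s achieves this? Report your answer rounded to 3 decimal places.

s ≈ 0.199

Steady state requires s·f(k) = (n + g + δ)·k, i.e. s·k^α = (n + g + δ)·k.
Since y* = [s/(n + g + δ)]^(α/(1−α)), we have s/(n + g + δ) = (y*)^((1−α)/α) = 1.62^2.2258 = 2.9264.
Therefore s = 2.9264 × (n + g + δ) = 2.9264 × 0.068 = 0.1990.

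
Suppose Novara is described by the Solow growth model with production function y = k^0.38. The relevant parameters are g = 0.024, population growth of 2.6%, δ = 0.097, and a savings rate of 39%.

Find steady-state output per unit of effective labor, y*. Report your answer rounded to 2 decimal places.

In steady state, investment equals break-even investment: s·k^α = (n + g + δ)·k.
Rearranging, k^(1−α) = s / (n + g + δ).
k^0.62 = 0.39 / (0.026 + 0.024 + 0.097) = 0.39 / 0.147 = 2.6531
k* = 2.6531^(1/0.62) ≈ 4.8247
y* = (k*)^α = 4.8247^0.38 ≈ 1.8185

y* = 1.82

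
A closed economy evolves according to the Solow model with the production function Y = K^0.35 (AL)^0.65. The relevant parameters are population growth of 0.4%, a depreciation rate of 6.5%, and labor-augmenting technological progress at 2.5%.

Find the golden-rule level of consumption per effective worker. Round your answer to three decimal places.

At the golden rule, f'(k) = n + g + δ, so α·k^(α−1) = n + g + δ and k_gold = (α/(n + g + δ))^(1/(1−α)).
k_gold = (0.35/0.094)^(1/0.65) = 3.7234^1.5385 ≈ 7.5577
c_gold = f(k_gold) − (n + g + δ)·k_gold = 2.0297 − 0.094×7.5577 ≈ 1.3193

c_gold ≈ 1.319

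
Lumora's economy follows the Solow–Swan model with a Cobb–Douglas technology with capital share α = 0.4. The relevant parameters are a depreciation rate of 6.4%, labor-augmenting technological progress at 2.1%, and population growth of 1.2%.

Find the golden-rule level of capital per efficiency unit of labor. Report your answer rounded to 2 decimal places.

The golden rule sets f'(k) = n + g + δ, i.e. α·k^(α−1) = n + g + δ.
So k^(1−α) = α / (n + g + δ) = 0.4 / 0.097 = 4.1237.
k_gold = 4.1237^(1/0.6) ≈ 10.6042

k_gold ≈ 10.60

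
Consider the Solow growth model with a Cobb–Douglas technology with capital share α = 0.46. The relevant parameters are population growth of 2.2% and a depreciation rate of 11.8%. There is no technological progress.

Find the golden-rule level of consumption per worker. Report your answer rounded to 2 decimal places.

c_gold ≈ 1.49

At the golden rule, f'(k) = n + δ, so α·k^(α−1) = n + δ and k_gold = (α/(n + δ))^(1/(1−α)).
k_gold = (0.46/0.140)^(1/0.54) = 3.2857^1.8519 ≈ 9.0520
c_gold = f(k_gold) − (n + δ)·k_gold = 2.7549 − 0.140×9.0520 ≈ 1.4876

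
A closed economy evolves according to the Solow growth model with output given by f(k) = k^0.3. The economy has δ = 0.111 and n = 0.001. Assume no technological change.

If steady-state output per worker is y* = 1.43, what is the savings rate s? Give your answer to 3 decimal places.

Steady state requires s·f(k) = (n + δ)·k, i.e. s·k^α = (n + δ)·k.
Since y* = [s/(n + δ)]^(α/(1−α)), we have s/(n + δ) = (y*)^((1−α)/α) = 1.43^2.3333 = 2.3038.
Therefore s = 2.3038 × (n + δ) = 2.3038 × 0.112 = 0.2580.

s ≈ 0.258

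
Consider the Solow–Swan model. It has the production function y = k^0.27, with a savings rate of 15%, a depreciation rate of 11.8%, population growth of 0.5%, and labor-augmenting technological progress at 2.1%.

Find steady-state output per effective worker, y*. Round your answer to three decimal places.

Steady state requires s·f(k) = (n + g + δ)·k, i.e. s·k^α = (n + g + δ)·k.
Rearranging, k^(1−α) = s / (n + g + δ).
k^0.73 = 0.15 / (0.005 + 0.021 + 0.118) = 0.15 / 0.144 = 1.0417
k* = 1.0417^(1/0.73) ≈ 1.0576
y* = (k*)^α = 1.0576^0.27 ≈ 1.0152

y* = 1.015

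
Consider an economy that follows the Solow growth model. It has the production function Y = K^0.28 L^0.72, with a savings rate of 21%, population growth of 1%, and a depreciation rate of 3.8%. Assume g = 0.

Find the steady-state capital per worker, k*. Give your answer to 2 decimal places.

k* = 7.77

At the steady state, Δk = 0, so s·k^α = (n + δ)·k.
Rearranging, k^(1−α) = s / (n + δ).
k^0.72 = 0.21 / (0.010 + 0.038) = 0.21 / 0.048 = 4.3750
k* = 4.3750^(1/0.72) ≈ 7.7669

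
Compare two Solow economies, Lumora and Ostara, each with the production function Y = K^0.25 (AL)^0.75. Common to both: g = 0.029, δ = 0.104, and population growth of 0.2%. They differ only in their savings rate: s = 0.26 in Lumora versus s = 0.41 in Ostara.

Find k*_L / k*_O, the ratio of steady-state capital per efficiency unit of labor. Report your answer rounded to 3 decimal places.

Steady-state k* = [s/(n + g + δ)]^(1/(1−α)), so the ratio is [ (s_L/(n + g + δ)_L) / (s_O/(n + g + δ)_O) ]^1.3333.
s_L/(n + g + δ)_L = 0.26/0.135 = 1.9259; s_O/(n + g + δ)_O = 0.41/0.135 = 3.0370.
Ratio = (1.9259/3.0370)^1.3333 = 0.6341^1.3333 ≈ 0.5448

ratio ≈ 0.545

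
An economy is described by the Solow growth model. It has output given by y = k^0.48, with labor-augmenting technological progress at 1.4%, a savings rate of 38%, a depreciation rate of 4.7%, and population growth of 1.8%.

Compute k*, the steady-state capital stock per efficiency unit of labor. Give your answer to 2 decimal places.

At the steady state, Δk = 0, so s·k^α = (n + g + δ)·k.
Dividing both sides by k: k^(1−α) = s / (n + g + δ).
k^0.52 = 0.38 / (0.018 + 0.014 + 0.047) = 0.38 / 0.079 = 4.8101
k* = 4.8101^(1/0.52) ≈ 20.5038

k* ≈ 20.50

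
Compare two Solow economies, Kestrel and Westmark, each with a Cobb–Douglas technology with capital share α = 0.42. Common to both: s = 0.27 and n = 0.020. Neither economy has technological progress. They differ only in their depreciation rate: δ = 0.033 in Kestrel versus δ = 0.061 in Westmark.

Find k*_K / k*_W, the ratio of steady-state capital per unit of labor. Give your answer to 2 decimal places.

ratio ≈ 2.08

Steady-state k* = [s/(n + δ)]^(1/(1−α)), so the ratio is [ (s_K/(n + δ)_K) / (s_W/(n + δ)_W) ]^1.7241.
s_K/(n + δ)_K = 0.27/0.053 = 5.0943; s_W/(n + δ)_W = 0.27/0.081 = 3.3333.
Ratio = (5.0943/3.3333)^1.7241 = 1.5283^1.7241 ≈ 2.0778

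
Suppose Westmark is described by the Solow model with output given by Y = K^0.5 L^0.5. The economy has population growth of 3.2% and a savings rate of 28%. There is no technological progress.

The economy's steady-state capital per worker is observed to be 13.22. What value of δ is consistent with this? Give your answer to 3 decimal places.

Steady state requires s·f(k) = (n + δ)·k, i.e. s·k^α = (n + δ)·k.
So s / (n + δ) = (k*)^(1−α) = 13.22^0.5 = 3.6359.
Therefore n + δ = s / 3.6359 = 0.28 / 3.6359 = 0.0770, so δ = 0.0770 − 0.032 = 0.0450.

δ ≈ 0.045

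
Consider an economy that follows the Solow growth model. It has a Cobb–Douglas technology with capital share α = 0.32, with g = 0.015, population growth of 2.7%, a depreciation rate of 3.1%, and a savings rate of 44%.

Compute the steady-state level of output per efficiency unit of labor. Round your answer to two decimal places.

In steady state, investment equals break-even investment: s·k^α = (n + g + δ)·k.
Dividing both sides by k: k^(1−α) = s / (n + g + δ).
k^0.68 = 0.44 / (0.027 + 0.015 + 0.031) = 0.44 / 0.073 = 6.0274
k* = 6.0274^(1/0.68) ≈ 14.0362
y* = (k*)^α = 14.0362^0.32 ≈ 2.3287

y* ≈ 2.33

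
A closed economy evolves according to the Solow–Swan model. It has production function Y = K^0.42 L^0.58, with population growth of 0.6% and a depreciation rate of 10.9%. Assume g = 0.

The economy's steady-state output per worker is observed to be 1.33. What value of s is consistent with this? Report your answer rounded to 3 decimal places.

At the steady state, Δk = 0, so s·k^α = (n + δ)·k.
Since y* = [s/(n + δ)]^(α/(1−α)), we have s/(n + δ) = (y*)^((1−α)/α) = 1.33^1.381 = 1.4827.
Therefore s = 1.4827 × (n + δ) = 1.4827 × 0.115 = 0.1705.

s ≈ 0.171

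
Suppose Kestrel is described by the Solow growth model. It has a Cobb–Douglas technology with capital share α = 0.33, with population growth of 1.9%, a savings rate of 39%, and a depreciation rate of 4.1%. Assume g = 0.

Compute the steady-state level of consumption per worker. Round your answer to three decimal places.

In steady state, investment equals break-even investment: s·k^α = (n + δ)·k.
Rearranging, k^(1−α) = s / (n + δ).
k^0.67 = 0.39 / (0.019 + 0.041) = 0.39 / 0.060 = 6.5000
k* = 6.5000^(1/0.67) ≈ 16.3419
y* = (k*)^α = 16.3419^0.33 ≈ 2.5141
c* = (1 − s)·y* = (1 − 0.39) × 2.5141 ≈ 1.5336

c* = 1.534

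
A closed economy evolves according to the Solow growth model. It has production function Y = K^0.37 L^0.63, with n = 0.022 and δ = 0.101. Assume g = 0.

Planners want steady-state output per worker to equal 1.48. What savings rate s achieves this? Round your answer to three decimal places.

In steady state, investment equals break-even investment: s·k^α = (n + δ)·k.
Since y* = [s/(n + δ)]^(α/(1−α)), we have s/(n + δ) = (y*)^((1−α)/α) = 1.48^1.7027 = 1.9494.
Therefore s = 1.9494 × (n + δ) = 1.9494 × 0.123 = 0.2398.

s ≈ 0.240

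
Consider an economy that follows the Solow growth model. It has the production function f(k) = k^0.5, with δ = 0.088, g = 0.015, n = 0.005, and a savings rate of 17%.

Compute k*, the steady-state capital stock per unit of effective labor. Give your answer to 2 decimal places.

k* ≈ 2.48

At the steady state, Δk = 0, so s·k^α = (n + g + δ)·k.
Rearranging, k^(1−α) = s / (n + g + δ).
k^0.5 = 0.17 / (0.005 + 0.015 + 0.088) = 0.17 / 0.108 = 1.5741
k* = 1.5741^(1/0.5) ≈ 2.4778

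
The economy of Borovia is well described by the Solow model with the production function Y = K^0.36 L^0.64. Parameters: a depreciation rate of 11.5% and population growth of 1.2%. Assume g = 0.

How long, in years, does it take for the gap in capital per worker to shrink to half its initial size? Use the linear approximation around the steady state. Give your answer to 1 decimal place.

half-life ≈ 8.5 years

Near the steady state the convergence rate is λ = (1 − α)(n + δ).
λ = (1 − 0.36) × 0.127 = 0.64 × 0.127 = 0.08128
Half-life = ln 2 / λ = 0.6931 / 0.08128 ≈ 8.53 years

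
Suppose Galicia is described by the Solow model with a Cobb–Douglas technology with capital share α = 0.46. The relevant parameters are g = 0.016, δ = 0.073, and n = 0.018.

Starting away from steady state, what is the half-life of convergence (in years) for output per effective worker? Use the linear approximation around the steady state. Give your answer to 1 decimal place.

Near the steady state the convergence rate is λ = (1 − α)(n + g + δ).
λ = (1 − 0.46) × 0.107 = 0.54 × 0.107 = 0.05778
Half-life = ln 2 / λ = 0.6931 / 0.05778 ≈ 12.00 years

half-life ≈ 12.0 years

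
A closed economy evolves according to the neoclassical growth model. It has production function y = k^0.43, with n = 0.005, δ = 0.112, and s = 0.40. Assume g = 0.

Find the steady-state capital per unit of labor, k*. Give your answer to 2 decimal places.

k* = 8.64

At the steady state, Δk = 0, so s·k^α = (n + δ)·k.
Rearranging, k^(1−α) = s / (n + δ).
k^0.57 = 0.40 / (0.005 + 0.112) = 0.40 / 0.117 = 3.4188
k* = 3.4188^(1/0.57) ≈ 8.6421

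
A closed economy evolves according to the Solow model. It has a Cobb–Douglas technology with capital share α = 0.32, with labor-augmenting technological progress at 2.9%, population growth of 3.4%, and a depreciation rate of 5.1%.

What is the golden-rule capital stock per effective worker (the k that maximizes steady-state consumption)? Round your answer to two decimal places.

k_gold ≈ 4.56

The golden rule sets f'(k) = n + g + δ, i.e. α·k^(α−1) = n + g + δ.
So k^(1−α) = α / (n + g + δ) = 0.32 / 0.114 = 2.8070.
k_gold = 2.8070^(1/0.68) ≈ 4.5623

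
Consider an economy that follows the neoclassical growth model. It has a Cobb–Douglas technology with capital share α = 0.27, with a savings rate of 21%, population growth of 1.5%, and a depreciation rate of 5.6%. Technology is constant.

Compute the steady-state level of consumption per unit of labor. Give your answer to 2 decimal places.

c* = 1.18

Steady state requires s·f(k) = (n + δ)·k, i.e. s·k^α = (n + δ)·k.
Rearranging, k^(1−α) = s / (n + δ).
k^0.73 = 0.21 / (0.015 + 0.056) = 0.21 / 0.071 = 2.9577
k* = 2.9577^(1/0.73) ≈ 4.4172
y* = (k*)^α = 4.4172^0.27 ≈ 1.4934
c* = (1 − s)·y* = (1 − 0.21) × 1.4934 ≈ 1.1798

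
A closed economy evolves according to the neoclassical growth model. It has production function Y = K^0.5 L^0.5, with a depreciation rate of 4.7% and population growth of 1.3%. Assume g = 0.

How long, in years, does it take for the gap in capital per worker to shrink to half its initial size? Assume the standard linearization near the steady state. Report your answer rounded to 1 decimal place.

Near the steady state the convergence rate is λ = (1 − α)(n + δ).
λ = (1 − 0.5) × 0.060 = 0.5 × 0.060 = 0.0300
Half-life = ln 2 / λ = 0.6931 / 0.0300 ≈ 23.10 years

about 23.1 years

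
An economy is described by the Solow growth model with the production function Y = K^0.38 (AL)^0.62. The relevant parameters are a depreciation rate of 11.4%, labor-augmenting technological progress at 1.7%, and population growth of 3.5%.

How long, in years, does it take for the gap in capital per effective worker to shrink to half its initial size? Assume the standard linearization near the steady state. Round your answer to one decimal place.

Near the steady state the convergence rate is λ = (1 − α)(n + g + δ).
λ = (1 − 0.38) × 0.166 = 0.62 × 0.166 = 0.10292
Half-life = ln 2 / λ = 0.6931 / 0.10292 ≈ 6.73 years

half-life ≈ 6.7 years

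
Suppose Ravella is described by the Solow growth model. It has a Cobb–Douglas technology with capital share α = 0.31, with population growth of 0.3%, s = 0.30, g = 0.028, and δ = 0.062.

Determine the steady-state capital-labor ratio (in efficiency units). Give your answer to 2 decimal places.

At the steady state, Δk = 0, so s·k^α = (n + g + δ)·k.
Rearranging, k^(1−α) = s / (n + g + δ).
k^0.69 = 0.30 / (0.003 + 0.028 + 0.062) = 0.30 / 0.093 = 3.2258
k* = 3.2258^(1/0.69) ≈ 5.4595

k* ≈ 5.46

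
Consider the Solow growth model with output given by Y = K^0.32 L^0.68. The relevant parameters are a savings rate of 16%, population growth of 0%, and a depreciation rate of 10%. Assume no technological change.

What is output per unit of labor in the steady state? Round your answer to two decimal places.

y* ≈ 1.25

Steady state requires s·f(k) = (n + δ)·k, i.e. s·k^α = (n + δ)·k.
Rearranging, k^(1−α) = s / (n + δ).
k^0.68 = 0.16 / (0.000 + 0.100) = 0.16 / 0.100 = 1.6000
k* = 1.6000^(1/0.68) ≈ 1.9961
y* = (k*)^α = 1.9961^0.32 ≈ 1.2476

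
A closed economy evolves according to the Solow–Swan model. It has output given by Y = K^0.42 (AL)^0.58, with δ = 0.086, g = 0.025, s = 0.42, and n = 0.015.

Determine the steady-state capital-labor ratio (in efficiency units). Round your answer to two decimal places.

k* ≈ 7.97

At the steady state, Δk = 0, so s·k^α = (n + g + δ)·k.
Rearranging, k^(1−α) = s / (n + g + δ).
k^0.58 = 0.42 / (0.015 + 0.025 + 0.086) = 0.42 / 0.126 = 3.3333
k* = 3.3333^(1/0.58) ≈ 7.9709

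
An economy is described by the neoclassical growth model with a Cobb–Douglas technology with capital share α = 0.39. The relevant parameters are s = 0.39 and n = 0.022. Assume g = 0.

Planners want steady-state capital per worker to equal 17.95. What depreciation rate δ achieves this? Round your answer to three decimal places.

δ ≈ 0.045

Steady state requires s·f(k) = (n + δ)·k, i.e. s·k^α = (n + δ)·k.
So s / (n + δ) = (k*)^(1−α) = 17.95^0.61 = 5.8208.
Therefore n + δ = s / 5.8208 = 0.39 / 5.8208 = 0.0670, so δ = 0.0670 − 0.022 = 0.0450.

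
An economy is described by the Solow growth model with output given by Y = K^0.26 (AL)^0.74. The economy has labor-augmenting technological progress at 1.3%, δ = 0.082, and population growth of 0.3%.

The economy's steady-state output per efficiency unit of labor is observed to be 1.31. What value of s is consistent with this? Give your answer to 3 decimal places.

In steady state, investment equals break-even investment: s·k^α = (n + g + δ)·k.
Since y* = [s/(n + g + δ)]^(α/(1−α)), we have s/(n + g + δ) = (y*)^((1−α)/α) = 1.31^2.8462 = 2.1566.
Therefore s = 2.1566 × (n + g + δ) = 2.1566 × 0.098 = 0.2113.

s ≈ 0.211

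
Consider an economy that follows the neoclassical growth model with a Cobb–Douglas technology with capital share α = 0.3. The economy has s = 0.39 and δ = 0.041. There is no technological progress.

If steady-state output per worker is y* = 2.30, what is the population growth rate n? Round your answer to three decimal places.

n ≈ 0.015

In steady state, investment equals break-even investment: s·k^α = (n + δ)·k.
Since y* = [s/(n + δ)]^(α/(1−α)), we have s/(n + δ) = (y*)^((1−α)/α) = 2.30^2.3333 = 6.9826.
Therefore n + δ = s / 6.9826 = 0.39 / 6.9826 = 0.0559, so n = 0.0559 − 0.041 = 0.0149.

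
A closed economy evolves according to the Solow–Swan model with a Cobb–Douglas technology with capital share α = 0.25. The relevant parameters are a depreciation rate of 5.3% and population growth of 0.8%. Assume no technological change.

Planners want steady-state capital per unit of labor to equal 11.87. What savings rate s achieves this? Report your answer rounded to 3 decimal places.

At the steady state, Δk = 0, so s·k^α = (n + δ)·k.
So s / (n + δ) = (k*)^(1−α) = 11.87^0.75 = 6.3950.
Therefore s = 6.3950 × (n + δ) = 6.3950 × 0.061 = 0.3901.

s ≈ 0.390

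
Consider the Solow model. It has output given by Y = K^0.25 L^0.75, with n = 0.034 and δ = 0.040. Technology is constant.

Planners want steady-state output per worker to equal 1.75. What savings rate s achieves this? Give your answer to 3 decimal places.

s ≈ 0.397

Steady state requires s·f(k) = (n + δ)·k, i.e. s·k^α = (n + δ)·k.
Since y* = [s/(n + δ)]^(α/(1−α)), we have s/(n + δ) = (y*)^((1−α)/α) = 1.75^3 = 5.3594.
Therefore s = 5.3594 × (n + δ) = 5.3594 × 0.074 = 0.3966.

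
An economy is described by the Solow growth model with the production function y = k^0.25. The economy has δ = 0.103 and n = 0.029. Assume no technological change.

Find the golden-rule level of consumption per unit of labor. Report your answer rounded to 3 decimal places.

c_gold ≈ 0.928

At the golden rule, f'(k) = n + δ, so α·k^(α−1) = n + δ and k_gold = (α/(n + δ))^(1/(1−α)).
k_gold = (0.25/0.132)^(1/0.75) = 1.8939^1.3333 ≈ 2.3432
c_gold = f(k_gold) − (n + δ)·k_gold = 1.2372 − 0.132×2.3432 ≈ 0.9279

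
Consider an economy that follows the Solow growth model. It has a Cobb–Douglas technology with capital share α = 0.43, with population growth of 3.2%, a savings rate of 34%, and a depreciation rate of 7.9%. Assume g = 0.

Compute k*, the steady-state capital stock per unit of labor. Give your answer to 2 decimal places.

In steady state, investment equals break-even investment: s·k^α = (n + δ)·k.
Rearranging, k^(1−α) = s / (n + δ).
k^0.57 = 0.34 / (0.032 + 0.079) = 0.34 / 0.111 = 3.0631
k* = 3.0631^(1/0.57) ≈ 7.1271

k* = 7.13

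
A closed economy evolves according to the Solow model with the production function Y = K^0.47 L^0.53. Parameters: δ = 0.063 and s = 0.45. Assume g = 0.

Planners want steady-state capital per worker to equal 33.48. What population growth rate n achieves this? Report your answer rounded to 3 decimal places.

Steady state requires s·f(k) = (n + δ)·k, i.e. s·k^α = (n + δ)·k.
So s / (n + δ) = (k*)^(1−α) = 33.48^0.53 = 6.4289.
Therefore n + δ = s / 6.4289 = 0.45 / 6.4289 = 0.0700, so n = 0.0700 − 0.063 = 0.0070.

n ≈ 0.007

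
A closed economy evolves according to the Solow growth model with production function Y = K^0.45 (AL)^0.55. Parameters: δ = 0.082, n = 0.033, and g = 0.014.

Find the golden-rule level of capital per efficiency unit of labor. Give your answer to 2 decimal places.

k_gold ≈ 9.70

The golden rule sets f'(k) = n + g + δ, i.e. α·k^(α−1) = n + g + δ.
So k^(1−α) = α / (n + g + δ) = 0.45 / 0.129 = 3.4884.
k_gold = 3.4884^(1/0.55) ≈ 9.6960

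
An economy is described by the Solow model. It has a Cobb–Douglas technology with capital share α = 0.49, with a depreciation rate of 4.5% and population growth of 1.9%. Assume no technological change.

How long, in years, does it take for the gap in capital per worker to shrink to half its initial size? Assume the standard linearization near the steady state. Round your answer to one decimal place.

Near the steady state the convergence rate is λ = (1 − α)(n + δ).
λ = (1 − 0.49) × 0.064 = 0.51 × 0.064 = 0.03264
Half-life = ln 2 / λ = 0.6931 / 0.03264 ≈ 21.23 years

t_½ ≈ 21.2 years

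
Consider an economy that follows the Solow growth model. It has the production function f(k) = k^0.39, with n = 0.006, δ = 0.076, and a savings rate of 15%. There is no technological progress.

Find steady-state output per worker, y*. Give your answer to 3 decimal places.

y* = 1.471

Steady state requires s·f(k) = (n + δ)·k, i.e. s·k^α = (n + δ)·k.
Dividing both sides by k: k^(1−α) = s / (n + δ).
k^0.61 = 0.15 / (0.006 + 0.076) = 0.15 / 0.082 = 1.8293
k* = 1.8293^(1/0.61) ≈ 2.6914
y* = (k*)^α = 2.6914^0.39 ≈ 1.4713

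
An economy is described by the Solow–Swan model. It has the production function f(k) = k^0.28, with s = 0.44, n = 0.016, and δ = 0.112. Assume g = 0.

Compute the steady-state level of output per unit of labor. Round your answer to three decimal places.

y* = 1.616

In steady state, investment equals break-even investment: s·k^α = (n + δ)·k.
Dividing both sides by k: k^(1−α) = s / (n + δ).
k^0.72 = 0.44 / (0.016 + 0.112) = 0.44 / 0.128 = 3.4375
k* = 3.4375^(1/0.72) ≈ 5.5562
y* = (k*)^α = 5.5562^0.28 ≈ 1.6164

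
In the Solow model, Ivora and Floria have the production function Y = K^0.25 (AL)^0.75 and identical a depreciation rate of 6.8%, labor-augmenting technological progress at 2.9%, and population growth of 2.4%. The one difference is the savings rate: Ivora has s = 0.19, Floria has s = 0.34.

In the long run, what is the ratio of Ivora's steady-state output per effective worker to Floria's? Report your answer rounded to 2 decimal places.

ratio ≈ 0.82

Steady-state y* = [s/(n + g + δ)]^(α/(1−α)), so the ratio is [ (s_I/(n + g + δ)_I) / (s_F/(n + g + δ)_F) ]^0.3333.
s_I/(n + g + δ)_I = 0.19/0.121 = 1.5702; s_F/(n + g + δ)_F = 0.34/0.121 = 2.8099.
Ratio = (1.5702/2.8099)^0.3333 = 0.5588^0.3333 ≈ 0.8237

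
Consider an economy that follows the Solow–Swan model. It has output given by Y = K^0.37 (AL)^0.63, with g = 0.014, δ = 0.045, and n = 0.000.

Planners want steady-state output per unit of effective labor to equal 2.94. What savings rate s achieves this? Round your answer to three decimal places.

s ≈ 0.370

At the steady state, Δk = 0, so s·k^α = (n + g + δ)·k.
Since y* = [s/(n + g + δ)]^(α/(1−α)), we have s/(n + g + δ) = (y*)^((1−α)/α) = 2.94^1.7027 = 6.2727.
Therefore s = 6.2727 × (n + g + δ) = 6.2727 × 0.059 = 0.3701.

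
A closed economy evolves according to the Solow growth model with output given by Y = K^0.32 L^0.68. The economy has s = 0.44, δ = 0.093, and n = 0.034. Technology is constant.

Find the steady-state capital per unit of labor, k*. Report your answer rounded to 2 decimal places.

k* ≈ 6.22

In steady state, investment equals break-even investment: s·k^α = (n + δ)·k.
Rearranging, k^(1−α) = s / (n + δ).
k^0.68 = 0.44 / (0.034 + 0.093) = 0.44 / 0.127 = 3.4646
k* = 3.4646^(1/0.68) ≈ 6.2174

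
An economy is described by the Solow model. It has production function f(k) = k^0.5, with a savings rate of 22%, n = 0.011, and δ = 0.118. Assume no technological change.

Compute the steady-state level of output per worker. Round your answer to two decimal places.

In steady state, investment equals break-even investment: s·k^α = (n + δ)·k.
Dividing both sides by k: k^(1−α) = s / (n + δ).
k^0.5 = 0.22 / (0.011 + 0.118) = 0.22 / 0.129 = 1.7054
k* = 1.7054^(1/0.5) ≈ 2.9084
y* = (k*)^α = 2.9084^0.5 ≈ 1.7054

y* ≈ 1.71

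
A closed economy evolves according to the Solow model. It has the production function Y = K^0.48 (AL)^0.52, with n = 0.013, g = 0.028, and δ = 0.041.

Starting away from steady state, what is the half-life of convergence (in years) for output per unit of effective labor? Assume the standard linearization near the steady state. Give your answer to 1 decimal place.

Near the steady state the convergence rate is λ = (1 − α)(n + g + δ).
λ = (1 − 0.48) × 0.082 = 0.52 × 0.082 = 0.04264
Half-life = ln 2 / λ = 0.6931 / 0.04264 ≈ 16.25 years

half-life ≈ 16.3 years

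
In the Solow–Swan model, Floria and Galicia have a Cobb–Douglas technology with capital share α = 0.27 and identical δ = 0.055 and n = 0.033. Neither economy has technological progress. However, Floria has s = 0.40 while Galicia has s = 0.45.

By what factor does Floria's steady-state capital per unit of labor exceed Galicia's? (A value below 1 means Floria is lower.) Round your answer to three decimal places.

Steady-state k* = [s/(n + δ)]^(1/(1−α)), so the ratio is [ (s_F/(n + δ)_F) / (s_G/(n + δ)_G) ]^1.3699.
s_F/(n + δ)_F = 0.40/0.088 = 4.5455; s_G/(n + δ)_G = 0.45/0.088 = 5.1136.
Ratio = (4.5455/5.1136)^1.3699 = 0.8889^1.3699 ≈ 0.8510

ratio ≈ 0.851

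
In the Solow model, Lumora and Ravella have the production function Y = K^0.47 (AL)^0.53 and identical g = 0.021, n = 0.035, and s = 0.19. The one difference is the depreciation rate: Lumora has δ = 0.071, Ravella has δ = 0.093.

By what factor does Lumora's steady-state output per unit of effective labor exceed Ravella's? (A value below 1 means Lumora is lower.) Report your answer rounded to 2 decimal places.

Steady-state y* = [s/(n + g + δ)]^(α/(1−α)), so the ratio is [ (s_L/(n + g + δ)_L) / (s_R/(n + g + δ)_R) ]^0.8868.
s_L/(n + g + δ)_L = 0.19/0.127 = 1.4961; s_R/(n + g + δ)_R = 0.19/0.149 = 1.2752.
Ratio = (1.4961/1.2752)^0.8868 = 1.1732^0.8868 ≈ 1.1522

ratio ≈ 1.15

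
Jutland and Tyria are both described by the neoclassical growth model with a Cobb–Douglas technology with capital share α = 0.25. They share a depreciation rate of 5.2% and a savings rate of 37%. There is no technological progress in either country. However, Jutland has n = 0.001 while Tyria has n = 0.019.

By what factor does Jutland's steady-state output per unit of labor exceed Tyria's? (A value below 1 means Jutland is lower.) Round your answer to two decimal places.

Steady-state y* = [s/(n + δ)]^(α/(1−α)), so the ratio is [ (s_J/(n + δ)_J) / (s_T/(n + δ)_T) ]^0.3333.
s_J/(n + δ)_J = 0.37/0.053 = 6.9811; s_T/(n + δ)_T = 0.37/0.071 = 5.2113.
Ratio = (6.9811/5.2113)^0.3333 = 1.3396^0.3333 ≈ 1.1024

y*_J / y*_T ≈ 1.10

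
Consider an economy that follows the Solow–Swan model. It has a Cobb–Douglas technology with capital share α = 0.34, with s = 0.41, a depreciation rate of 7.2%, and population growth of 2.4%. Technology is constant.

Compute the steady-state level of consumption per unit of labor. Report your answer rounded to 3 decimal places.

At the steady state, Δk = 0, so s·k^α = (n + δ)·k.
Rearranging, k^(1−α) = s / (n + δ).
k^0.66 = 0.41 / (0.024 + 0.072) = 0.41 / 0.096 = 4.2708
k* = 4.2708^(1/0.66) ≈ 9.0223
y* = (k*)^α = 9.0223^0.34 ≈ 2.1126
c* = (1 − s)·y* = (1 − 0.41) × 2.1126 ≈ 1.2464

c* = 1.246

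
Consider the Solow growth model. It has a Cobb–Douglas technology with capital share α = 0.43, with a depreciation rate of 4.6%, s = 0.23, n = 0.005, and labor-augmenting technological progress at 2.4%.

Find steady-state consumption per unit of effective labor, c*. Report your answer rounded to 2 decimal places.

c* ≈ 1.79

Steady state requires s·f(k) = (n + g + δ)·k, i.e. s·k^α = (n + g + δ)·k.
Rearranging, k^(1−α) = s / (n + g + δ).
k^0.57 = 0.23 / (0.005 + 0.024 + 0.046) = 0.23 / 0.075 = 3.0667
k* = 3.0667^(1/0.57) ≈ 7.1418
y* = (k*)^α = 7.1418^0.43 ≈ 2.3288
c* = (1 − s)·y* = (1 − 0.23) × 2.3288 ≈ 1.7932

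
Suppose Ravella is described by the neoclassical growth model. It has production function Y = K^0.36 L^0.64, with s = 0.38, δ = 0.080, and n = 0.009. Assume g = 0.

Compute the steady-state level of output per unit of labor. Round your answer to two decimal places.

In steady state, investment equals break-even investment: s·k^α = (n + δ)·k.
Rearranging, k^(1−α) = s / (n + δ).
k^0.64 = 0.38 / (0.009 + 0.080) = 0.38 / 0.089 = 4.2697
k* = 4.2697^(1/0.64) ≈ 9.6604
y* = (k*)^α = 9.6604^0.36 ≈ 2.2626

y* = 2.26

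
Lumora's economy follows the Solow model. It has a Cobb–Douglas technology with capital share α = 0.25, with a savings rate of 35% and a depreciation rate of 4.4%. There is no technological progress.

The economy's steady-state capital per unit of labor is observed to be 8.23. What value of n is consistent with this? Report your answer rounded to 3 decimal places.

In steady state, investment equals break-even investment: s·k^α = (n + δ)·k.
So s / (n + δ) = (k*)^(1−α) = 8.23^0.75 = 4.8590.
Therefore n + δ = s / 4.8590 = 0.35 / 4.8590 = 0.0720, so n = 0.0720 − 0.044 = 0.0280.

n ≈ 0.028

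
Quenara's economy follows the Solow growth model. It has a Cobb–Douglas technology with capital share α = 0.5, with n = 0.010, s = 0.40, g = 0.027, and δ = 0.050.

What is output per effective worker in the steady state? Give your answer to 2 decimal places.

y* ≈ 4.60

In steady state, investment equals break-even investment: s·k^α = (n + g + δ)·k.
Dividing both sides by k: k^(1−α) = s / (n + g + δ).
k^0.5 = 0.40 / (0.010 + 0.027 + 0.050) = 0.40 / 0.087 = 4.5977
k* = 4.5977^(1/0.5) ≈ 21.1388
y* = (k*)^α = 21.1388^0.5 ≈ 4.5977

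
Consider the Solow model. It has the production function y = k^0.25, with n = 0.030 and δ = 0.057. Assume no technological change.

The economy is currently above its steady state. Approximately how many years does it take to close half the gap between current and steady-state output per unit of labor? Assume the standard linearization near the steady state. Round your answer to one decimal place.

Near the steady state the convergence rate is λ = (1 − α)(n + δ).
λ = (1 − 0.25) × 0.087 = 0.75 × 0.087 = 0.06525
Half-life = ln 2 / λ = 0.6931 / 0.06525 ≈ 10.62 years

half-life ≈ 10.6 years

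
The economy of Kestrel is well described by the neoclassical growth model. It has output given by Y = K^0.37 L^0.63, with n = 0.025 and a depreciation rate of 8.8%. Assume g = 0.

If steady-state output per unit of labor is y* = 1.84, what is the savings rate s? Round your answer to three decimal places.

s ≈ 0.319

Steady state requires s·f(k) = (n + δ)·k, i.e. s·k^α = (n + δ)·k.
Since y* = [s/(n + δ)]^(α/(1−α)), we have s/(n + δ) = (y*)^((1−α)/α) = 1.84^1.7027 = 2.8243.
Therefore s = 2.8243 × (n + δ) = 2.8243 × 0.113 = 0.3191.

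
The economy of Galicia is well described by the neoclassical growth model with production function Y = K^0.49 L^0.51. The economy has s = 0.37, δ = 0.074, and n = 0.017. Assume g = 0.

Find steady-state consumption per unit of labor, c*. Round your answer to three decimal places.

In steady state, investment equals break-even investment: s·k^α = (n + δ)·k.
Dividing both sides by k: k^(1−α) = s / (n + δ).
k^0.51 = 0.37 / (0.017 + 0.074) = 0.37 / 0.091 = 4.0659
k* = 4.0659^(1/0.51) ≈ 15.6468
y* = (k*)^α = 15.6468^0.49 ≈ 3.8483
c* = (1 − s)·y* = (1 − 0.37) × 3.8483 ≈ 2.4244

c* = 2.424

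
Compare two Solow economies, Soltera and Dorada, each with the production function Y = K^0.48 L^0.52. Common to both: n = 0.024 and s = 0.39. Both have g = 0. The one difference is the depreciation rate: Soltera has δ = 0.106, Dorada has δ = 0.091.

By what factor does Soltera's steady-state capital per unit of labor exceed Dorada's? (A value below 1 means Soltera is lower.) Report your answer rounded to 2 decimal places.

k*_S / k*_D ≈ 0.79

Steady-state k* = [s/(n + δ)]^(1/(1−α)), so the ratio is [ (s_S/(n + δ)_S) / (s_D/(n + δ)_D) ]^1.9231.
s_S/(n + δ)_S = 0.39/0.130 = 3.0000; s_D/(n + δ)_D = 0.39/0.115 = 3.3913.
Ratio = (3.0000/3.3913)^1.9231 = 0.8846^1.9231 ≈ 0.7899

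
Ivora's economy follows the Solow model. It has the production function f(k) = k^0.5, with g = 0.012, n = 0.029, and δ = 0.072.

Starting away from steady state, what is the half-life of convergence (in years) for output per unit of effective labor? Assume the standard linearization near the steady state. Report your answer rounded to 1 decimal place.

t_½ ≈ 12.3 years

Near the steady state the convergence rate is λ = (1 − α)(n + g + δ).
λ = (1 − 0.5) × 0.113 = 0.5 × 0.113 = 0.0565
Half-life = ln 2 / λ = 0.6931 / 0.0565 ≈ 12.27 years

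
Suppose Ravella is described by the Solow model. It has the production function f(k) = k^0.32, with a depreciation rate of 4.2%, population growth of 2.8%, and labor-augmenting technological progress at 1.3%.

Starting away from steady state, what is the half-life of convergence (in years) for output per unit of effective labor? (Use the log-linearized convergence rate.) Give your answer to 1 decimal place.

Near the steady state the convergence rate is λ = (1 − α)(n + g + δ).
λ = (1 − 0.32) × 0.083 = 0.68 × 0.083 = 0.05644
Half-life = ln 2 / λ = 0.6931 / 0.05644 ≈ 12.28 years

half-life ≈ 12.3 years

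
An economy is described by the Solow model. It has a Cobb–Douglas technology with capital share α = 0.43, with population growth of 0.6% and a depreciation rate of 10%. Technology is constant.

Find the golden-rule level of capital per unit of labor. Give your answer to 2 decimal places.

k_gold ≈ 11.67

The golden rule sets f'(k) = n + δ, i.e. α·k^(α−1) = n + δ.
So k^(1−α) = α / (n + δ) = 0.43 / 0.106 = 4.0566.
k_gold = 4.0566^(1/0.57) ≈ 11.6668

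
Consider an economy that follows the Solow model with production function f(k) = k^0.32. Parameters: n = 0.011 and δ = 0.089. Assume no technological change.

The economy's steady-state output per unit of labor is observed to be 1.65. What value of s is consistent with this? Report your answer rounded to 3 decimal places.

Steady state requires s·f(k) = (n + δ)·k, i.e. s·k^α = (n + δ)·k.
Since y* = [s/(n + δ)]^(α/(1−α)), we have s/(n + δ) = (y*)^((1−α)/α) = 1.65^2.125 = 2.8984.
Therefore s = 2.8984 × (n + δ) = 2.8984 × 0.100 = 0.2898.

s ≈ 0.290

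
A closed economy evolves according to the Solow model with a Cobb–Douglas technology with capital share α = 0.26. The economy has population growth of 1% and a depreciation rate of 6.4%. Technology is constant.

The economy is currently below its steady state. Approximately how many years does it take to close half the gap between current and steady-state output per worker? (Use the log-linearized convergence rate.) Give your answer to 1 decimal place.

about 12.7 years

Near the steady state the convergence rate is λ = (1 − α)(n + δ).
λ = (1 − 0.26) × 0.074 = 0.74 × 0.074 = 0.05476
Half-life = ln 2 / λ = 0.6931 / 0.05476 ≈ 12.66 years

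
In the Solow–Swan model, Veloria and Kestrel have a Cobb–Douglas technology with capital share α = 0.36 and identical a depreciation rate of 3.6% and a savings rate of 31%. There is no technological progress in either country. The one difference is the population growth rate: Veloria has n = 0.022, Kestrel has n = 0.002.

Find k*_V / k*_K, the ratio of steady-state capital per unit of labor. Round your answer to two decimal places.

Steady-state k* = [s/(n + δ)]^(1/(1−α)), so the ratio is [ (s_V/(n + δ)_V) / (s_K/(n + δ)_K) ]^1.5625.
s_V/(n + δ)_V = 0.31/0.058 = 5.3448; s_K/(n + δ)_K = 0.31/0.038 = 8.1579.
Ratio = (5.3448/8.1579)^1.5625 = 0.6552^1.5625 ≈ 0.5165

ratio ≈ 0.52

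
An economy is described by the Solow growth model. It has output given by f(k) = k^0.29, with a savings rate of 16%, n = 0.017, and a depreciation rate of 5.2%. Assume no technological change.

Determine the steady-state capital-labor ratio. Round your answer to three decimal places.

k* ≈ 3.269

In steady state, investment equals break-even investment: s·k^α = (n + δ)·k.
Dividing both sides by k: k^(1−α) = s / (n + δ).
k^0.71 = 0.16 / (0.017 + 0.052) = 0.16 / 0.069 = 2.3188
k* = 2.3188^(1/0.71) ≈ 3.2693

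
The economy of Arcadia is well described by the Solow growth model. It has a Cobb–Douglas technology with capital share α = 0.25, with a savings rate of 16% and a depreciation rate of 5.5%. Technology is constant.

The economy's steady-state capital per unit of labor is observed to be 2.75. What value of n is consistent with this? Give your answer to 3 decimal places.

n ≈ 0.020

In steady state, investment equals break-even investment: s·k^α = (n + δ)·k.
So s / (n + δ) = (k*)^(1−α) = 2.75^0.75 = 2.1355.
Therefore n + δ = s / 2.1355 = 0.16 / 2.1355 = 0.0749, so n = 0.0749 − 0.055 = 0.0199.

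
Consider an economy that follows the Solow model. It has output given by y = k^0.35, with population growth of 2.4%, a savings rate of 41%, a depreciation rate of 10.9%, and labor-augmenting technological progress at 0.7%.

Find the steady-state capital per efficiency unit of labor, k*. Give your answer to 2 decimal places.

k* = 5.22

Steady state requires s·f(k) = (n + g + δ)·k, i.e. s·k^α = (n + g + δ)·k.
Dividing both sides by k: k^(1−α) = s / (n + g + δ).
k^0.65 = 0.41 / (0.024 + 0.007 + 0.109) = 0.41 / 0.140 = 2.9286
k* = 2.9286^(1/0.65) ≈ 5.2232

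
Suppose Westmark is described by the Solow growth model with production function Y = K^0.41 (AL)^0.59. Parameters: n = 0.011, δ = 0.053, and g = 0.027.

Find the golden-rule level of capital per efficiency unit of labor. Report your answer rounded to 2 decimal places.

k_gold ≈ 12.82

The golden rule sets f'(k) = n + g + δ, i.e. α·k^(α−1) = n + g + δ.
So k^(1−α) = α / (n + g + δ) = 0.41 / 0.091 = 4.5055.
k_gold = 4.5055^(1/0.59) ≈ 12.8245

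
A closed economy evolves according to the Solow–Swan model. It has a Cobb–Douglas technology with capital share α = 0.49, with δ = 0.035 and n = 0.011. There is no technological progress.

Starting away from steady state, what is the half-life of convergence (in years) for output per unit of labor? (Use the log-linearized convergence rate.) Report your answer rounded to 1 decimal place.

about 29.5 years

Near the steady state the convergence rate is λ = (1 − α)(n + δ).
λ = (1 − 0.49) × 0.046 = 0.51 × 0.046 = 0.02346
Half-life = ln 2 / λ = 0.6931 / 0.02346 ≈ 29.54 years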